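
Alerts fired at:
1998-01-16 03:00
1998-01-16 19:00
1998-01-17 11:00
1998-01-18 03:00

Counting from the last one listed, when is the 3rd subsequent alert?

The interval is a steady 16 hours (16, 16, 16).
1998-01-18 03:00 + 16 h = 1998-01-18 19:00.
1998-01-18 19:00 + 16 h = 1998-01-19 11:00.
1998-01-19 11:00 + 16 h = 1998-01-20 03:00.

1998-01-20 03:00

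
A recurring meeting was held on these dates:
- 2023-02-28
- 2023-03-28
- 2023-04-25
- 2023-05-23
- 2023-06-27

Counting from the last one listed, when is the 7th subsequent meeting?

Gaps: 28, 28, 28, 35 days — a mix of 28 and 35. Every date is a Tuesday.
Each is the 4th Tuesday of its month.
4th Tuesday of July 2023: 2023-07-25.
August 2023 — 4th Tuesday is 2023-08-22.
September 2023 — 4th Tuesday is 2023-09-26.
October 2023 — 4th Tuesday is 2023-10-24.
November 2023 — 4th Tuesday is 2023-11-28.
December 2023 — 4th Tuesday is 2023-12-26.
January 2024 — 4th Tuesday is 2024-01-23.

2024-01-23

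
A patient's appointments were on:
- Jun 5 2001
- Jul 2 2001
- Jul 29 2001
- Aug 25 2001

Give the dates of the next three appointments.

Every event comes 27 days after the last (27, 27, 27).
Aug 25 2001 + 27 days = Sep 21 2001.
Sep 21 2001 + 27 days = Oct 18 2001.
Oct 18 2001 + 27 days = Nov 14 2001.

Sep 21 2001, Oct 18 2001, Nov 14 2001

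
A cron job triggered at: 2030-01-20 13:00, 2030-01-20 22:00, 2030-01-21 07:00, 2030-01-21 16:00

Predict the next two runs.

Spacing: 9, 9, 9 h — constant 9 h.
2030-01-21 16:00 + 9 h = 2030-01-22 01:00.
2030-01-22 01:00 + 9 h = 2030-01-22 10:00.

2030-01-22 01:00, 2030-01-22 10:00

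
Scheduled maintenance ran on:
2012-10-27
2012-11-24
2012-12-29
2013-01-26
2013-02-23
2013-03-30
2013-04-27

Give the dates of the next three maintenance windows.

2013-05-25, 2013-06-29, 2013-07-27

All Saturdays; the gaps (28, 35, 28, 28, 35, 28) vary with month length.
This is the last Saturday of each month.
Last Saturday of May 2013: 2013-05-25.
June 2013 ends with Saturday 2013-06-29.
Last Saturday of July 2013: 2013-07-27.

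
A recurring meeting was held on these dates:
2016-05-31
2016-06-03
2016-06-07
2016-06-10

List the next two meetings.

Every event lands on a Tuesday or Friday (gaps cycle 3, 4, 3).
So the schedule is: every Tuesday and Friday.
Next Tuesday: 2016-06-14.
The following Friday is 2016-06-17.

2016-06-14, 2016-06-17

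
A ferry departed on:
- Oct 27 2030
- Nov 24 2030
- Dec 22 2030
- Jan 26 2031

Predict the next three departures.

These are Sundays at 28- or 35-day spacing (28, 28, 35).
The pattern: 4th Sunday of the month.
February 2031 — 4th Sunday is Feb 23 2031.
March 2031 — 4th Sunday is Mar 23 2031.
April 2031 — 4th Sunday is Apr 27 2031.

Feb 23 2031, Mar 23 2031, Apr 27 2031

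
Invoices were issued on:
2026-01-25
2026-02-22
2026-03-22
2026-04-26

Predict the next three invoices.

2026-05-24, 2026-06-28, 2026-07-26

Gaps: 28, 28, 35 days — a mix of 28 and 35. Every date is a Sunday.
Each is the 4th Sunday of its month.
May 2026 — 4th Sunday is 2026-05-24.
June 2026 — 4th Sunday is 2026-06-28.
July 2026 — 4th Sunday is 2026-07-26.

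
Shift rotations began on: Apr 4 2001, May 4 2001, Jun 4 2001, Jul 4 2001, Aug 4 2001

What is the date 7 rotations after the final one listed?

Mar 4 2002

Each date is the 4th; the gaps (30, 31, 30, 31) track the month lengths.
The rule is the 4th of each month.
Next: September 2001 → Sep 4 2001.
Next: October 2001 → Oct 4 2001.
Next: November 2001 → Nov 4 2001.
December 2001: Dec 4 2001.
January 2002: Jan 4 2002.
February 2002: Feb 4 2002.
Next: March 2002 → Mar 4 2002.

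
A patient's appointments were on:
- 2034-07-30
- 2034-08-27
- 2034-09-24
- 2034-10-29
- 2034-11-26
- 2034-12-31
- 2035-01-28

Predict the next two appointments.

Every date is a Sunday; gaps 28, 28, 35, 28, 35, 28 days.
Each is the last Sunday of its month (at least one falls on the 29th or later, ruling out '4th Sunday').
Last Sunday of February 2035: 2035-02-25.
March 2035 ends with Sunday 2035-03-25.

2035-02-25, 2035-03-25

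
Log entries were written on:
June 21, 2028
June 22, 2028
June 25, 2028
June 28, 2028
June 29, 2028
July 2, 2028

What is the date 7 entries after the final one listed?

Every event lands on a Wednesday or Thursday or Sunday (gaps cycle 1, 3, 3, 1, 3).
So the schedule is: every Wednesday, Thursday and Sunday.
Next Wednesday: July 5, 2028.
Next Thursday: July 6, 2028.
Next Sunday: July 9, 2028.
Next Wednesday: July 12, 2028.
Next Thursday: July 13, 2028.
Next Sunday: July 16, 2028.
Next Wednesday: July 19, 2028.

July 19, 2028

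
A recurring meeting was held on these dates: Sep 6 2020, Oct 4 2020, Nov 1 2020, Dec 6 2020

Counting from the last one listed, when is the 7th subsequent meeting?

Jul 4 2021

Gaps: 28, 28, 35 days — a mix of 28 and 35. Every date is a Sunday.
Each is the 1st Sunday of its month.
1st Sunday of January 2021: Jan 3 2021.
1st Sunday of February 2021: Feb 7 2021.
1st Sunday of March 2021: Mar 7 2021.
April 2021 — 1st Sunday is Apr 4 2021.
May 2021 — 1st Sunday is May 2 2021.
1st Sunday of June 2021: Jun 6 2021.
July 2021 — 1st Sunday is Jul 4 2021.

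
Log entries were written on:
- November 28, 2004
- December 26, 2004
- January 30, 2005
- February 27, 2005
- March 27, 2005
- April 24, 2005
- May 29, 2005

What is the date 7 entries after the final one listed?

December 25, 2005

These are Sundays with 28, 35, 28, 28, 28, 35-day gaps.
Each is the final Sunday of its month — January 30, 2005 is past the 28th, so '4th Sunday' doesn't fit.
June 2005 ends with Sunday June 26, 2005.
July 2005 ends with Sunday July 31, 2005.
Last Sunday of August 2005: August 28, 2005.
Last Sunday of September 2005: September 25, 2005.
Last Sunday of October 2005: October 30, 2005.
November 2005 ends with Sunday November 27, 2005.
Last Sunday of December 2005: December 25, 2005.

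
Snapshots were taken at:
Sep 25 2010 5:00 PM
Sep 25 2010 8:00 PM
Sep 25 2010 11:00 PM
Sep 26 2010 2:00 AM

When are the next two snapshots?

Sep 26 2010 5:00 AM, Sep 26 2010 8:00 AM

The interval is a steady 3 hours (3, 3, 3).
Sep 26 2010 2:00 AM + 3 h = Sep 26 2010 5:00 AM.
Sep 26 2010 5:00 AM + 3 h = Sep 26 2010 8:00 AM.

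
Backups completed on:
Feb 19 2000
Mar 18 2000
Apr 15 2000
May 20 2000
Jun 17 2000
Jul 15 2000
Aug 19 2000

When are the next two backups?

Sep 16 2000, Oct 21 2000

All dates are Saturdays, 28, 28, 35, 28, 28, 35 days apart.
Specifically, the 3rd Saturday of each month.
3rd Saturday of September 2000: Sep 16 2000.
October 2000 — 3rd Saturday is Oct 21 2000.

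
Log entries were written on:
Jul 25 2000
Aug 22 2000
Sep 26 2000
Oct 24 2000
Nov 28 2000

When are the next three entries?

All dates are Tuesdays, 28, 35, 28, 35 days apart.
Specifically, the 4th Tuesday of each month.
December 2000 — 4th Tuesday is Dec 26 2000.
January 2001 — 4th Tuesday is Jan 23 2001.
4th Tuesday of February 2001: Feb 27 2001.

Dec 26 2000, Jan 23 2001, Feb 27 2001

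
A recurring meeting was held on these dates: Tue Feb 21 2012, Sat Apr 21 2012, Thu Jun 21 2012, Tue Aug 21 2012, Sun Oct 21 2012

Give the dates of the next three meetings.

Fri Dec 21 2012, Thu Feb 21 2013, Sun Apr 21 2013

The day-of-month is always 21 (60, 61, 61, 61 days between events).
So this recurs on the 21st of every 2 months.
Next: December 2012 → Fri Dec 21 2012.
Next: February 2013 → Thu Feb 21 2013.
Next: April 2013 → Sun Apr 21 2013.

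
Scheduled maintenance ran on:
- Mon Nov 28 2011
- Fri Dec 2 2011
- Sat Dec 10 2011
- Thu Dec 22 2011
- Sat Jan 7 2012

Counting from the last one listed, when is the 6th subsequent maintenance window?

The spacing grows by 4 each time: 4, 8, 12, 16 days.
Next gap: 20 days. Sat Jan 7 2012 + 20 days = Fri Jan 27 2012.
Next gap: 24 days. Fri Jan 27 2012 + 24 days = Mon Feb 20 2012.
Next gap: 28 days. Mon Feb 20 2012 + 28 days = Mon Mar 19 2012.
Next gap: 32 days. Mon Mar 19 2012 + 32 days = Fri Apr 20 2012.
Next gap: 36 days. Fri Apr 20 2012 + 36 days = Sat May 26 2012.
Next gap: 40 days. Sat May 26 2012 + 40 days = Thu Jul 5 2012.

Thu Jul 5 2012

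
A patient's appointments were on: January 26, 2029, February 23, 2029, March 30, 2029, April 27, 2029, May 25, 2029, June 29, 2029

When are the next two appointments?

July 27, 2029; August 31, 2029

All Fridays; the gaps (28, 35, 28, 28, 35) vary with month length.
This is the last Friday of each month.
July 2029 ends with Friday July 27, 2029.
Last Friday of August 2029: August 31, 2029.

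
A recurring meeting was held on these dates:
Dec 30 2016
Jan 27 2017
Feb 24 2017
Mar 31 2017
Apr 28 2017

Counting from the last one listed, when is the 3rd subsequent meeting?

All Fridays; the gaps (28, 28, 35, 28) vary with month length.
This is the last Friday of each month.
Last Friday of May 2017: May 26 2017.
June 2017 ends with Friday Jun 30 2017.
Last Friday of July 2017: Jul 28 2017.

Jul 28 2017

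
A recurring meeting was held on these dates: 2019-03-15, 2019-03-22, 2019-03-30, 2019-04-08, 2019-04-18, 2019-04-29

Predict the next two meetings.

2019-05-11, 2019-05-24

Intervals are 7, 8, 9, 10, 11 days — an arithmetic progression with common difference 1.
Next gap: 12 days. 2019-04-29 + 12 days = 2019-05-11.
Next gap: 13 days. 2019-05-11 + 13 days = 2019-05-24.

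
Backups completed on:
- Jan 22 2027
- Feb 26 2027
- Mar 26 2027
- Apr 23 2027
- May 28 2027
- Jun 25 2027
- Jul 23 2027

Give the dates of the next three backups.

All dates are Fridays, 35, 28, 28, 35, 28, 28 days apart.
Specifically, the 4th Friday of each month.
4th Friday of August 2027: Aug 27 2027.
September 2027 — 4th Friday is Sep 24 2027.
October 2027 — 4th Friday is Oct 22 2027.

Aug 27 2027, Sep 24 2027, Oct 22 2027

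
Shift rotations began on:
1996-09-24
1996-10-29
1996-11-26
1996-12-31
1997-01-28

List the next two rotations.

1997-02-25, 1997-03-25

All Tuesdays; the gaps (35, 28, 35, 28) vary with month length.
This is the last Tuesday of each month.
February 1997 ends with Tuesday 1997-02-25.
March 1997 ends with Tuesday 1997-03-25.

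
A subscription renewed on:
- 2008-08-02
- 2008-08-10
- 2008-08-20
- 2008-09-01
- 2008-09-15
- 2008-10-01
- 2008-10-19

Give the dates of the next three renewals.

2008-11-08, 2008-11-30, 2008-12-24

The spacing grows by 2 each time: 8, 10, 12, 14, 16, 18 days.
Next gap: 20 days. 2008-10-19 + 20 days = 2008-11-08.
Next gap: 22 days. 2008-11-08 + 22 days = 2008-11-30.
Next gap: 24 days. 2008-11-30 + 24 days = 2008-12-24.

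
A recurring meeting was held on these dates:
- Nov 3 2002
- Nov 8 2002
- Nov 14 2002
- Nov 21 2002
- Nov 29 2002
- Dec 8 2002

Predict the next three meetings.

The spacing grows by 1 each time: 5, 6, 7, 8, 9 days.
Next gap: 10 days. Dec 8 2002 + 10 days = Dec 18 2002.
Next gap: 11 days. Dec 18 2002 + 11 days = Dec 29 2002.
Next gap: 12 days. Dec 29 2002 + 12 days = Jan 10 2003.

Dec 18 2002, Dec 29 2002, Jan 10 2003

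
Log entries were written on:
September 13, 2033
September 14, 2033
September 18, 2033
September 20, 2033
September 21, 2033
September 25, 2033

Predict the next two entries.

September 27, 2033; September 28, 2033

Gaps: 1, 4, 2, 1, 4 days — not constant, but cyclic with period 3.
The events fall on every Tuesday, Wednesday and Sunday.
The following Tuesday is September 27, 2033.
The following Wednesday is September 28, 2033.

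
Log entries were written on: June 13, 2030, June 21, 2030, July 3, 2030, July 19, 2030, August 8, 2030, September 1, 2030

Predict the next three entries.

The spacing grows by 4 each time: 8, 12, 16, 20, 24 days.
Next gap: 28 days. September 1, 2030 + 28 days = September 29, 2030.
Next gap: 32 days. September 29, 2030 + 32 days = October 31, 2030.
Next gap: 36 days. October 31, 2030 + 36 days = December 6, 2030.

September 29, 2030; October 31, 2030; December 6, 2030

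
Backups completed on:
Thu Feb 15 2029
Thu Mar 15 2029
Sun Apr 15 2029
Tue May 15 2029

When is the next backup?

Fri Jun 15 2029

The day-of-month is always 15 (28, 31, 30 days between events).
So this recurs on the 15th of each month.
Next: June 2029 → Fri Jun 15 2029.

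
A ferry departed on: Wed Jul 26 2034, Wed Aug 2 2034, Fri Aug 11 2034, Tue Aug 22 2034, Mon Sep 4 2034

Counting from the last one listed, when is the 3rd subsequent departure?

Intervals are 7, 9, 11, 13 days — an arithmetic progression with common difference 2.
Next gap: 15 days. Mon Sep 4 2034 + 15 days = Tue Sep 19 2034.
Next gap: 17 days. Tue Sep 19 2034 + 17 days = Fri Oct 6 2034.
Next gap: 19 days. Fri Oct 6 2034 + 19 days = Wed Oct 25 2034.

Wed Oct 25 2034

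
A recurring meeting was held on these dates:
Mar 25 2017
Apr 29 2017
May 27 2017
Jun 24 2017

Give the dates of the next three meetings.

Jul 29 2017, Aug 26 2017, Sep 30 2017

Every date is a Saturday; gaps 35, 28, 28 days.
Each is the last Saturday of its month (at least one falls on the 29th or later, ruling out '4th Saturday').
Last Saturday of July 2017: Jul 29 2017.
Last Saturday of August 2017: Aug 26 2017.
Last Saturday of September 2017: Sep 30 2017.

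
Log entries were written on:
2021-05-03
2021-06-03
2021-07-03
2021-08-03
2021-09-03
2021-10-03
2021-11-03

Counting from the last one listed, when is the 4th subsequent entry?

2022-03-03

The day-of-month is always 3 (31, 30, 31, 31, 30, 31 days between events).
So this recurs on the 3rd of each month.
Next: December 2021 → 2021-12-03.
Next: January 2022 → 2022-01-03.
February 2022: 2022-02-03.
Next: March 2022 → 2022-03-03.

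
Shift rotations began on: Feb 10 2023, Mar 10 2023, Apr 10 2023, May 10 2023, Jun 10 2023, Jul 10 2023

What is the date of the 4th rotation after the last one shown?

Each date is the 10th; the gaps (28, 31, 30, 31, 30) track the month lengths.
The rule is the 10th of each month.
August 2023: Aug 10 2023.
Next: September 2023 → Sep 10 2023.
October 2023: Oct 10 2023.
Next: November 2023 → Nov 10 2023.

Nov 10 2023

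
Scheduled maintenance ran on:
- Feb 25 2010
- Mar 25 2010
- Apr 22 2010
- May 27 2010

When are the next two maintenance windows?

These are Thursdays at 28- or 35-day spacing (28, 28, 35).
The pattern: 4th Thursday of the month.
4th Thursday of June 2010: Jun 24 2010.
July 2010 — 4th Thursday is Jul 22 2010.

Jun 24 2010, Jul 22 2010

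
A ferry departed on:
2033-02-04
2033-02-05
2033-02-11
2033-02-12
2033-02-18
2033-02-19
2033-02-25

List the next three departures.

2033-02-26, 2033-03-04, 2033-03-05

Gaps: 1, 6, 1, 6, 1, 6 days — not constant, but cyclic with period 2.
The events fall on every Friday and Saturday.
Next Saturday: 2033-02-26.
The following Friday is 2033-03-04.
Next Saturday: 2033-03-05.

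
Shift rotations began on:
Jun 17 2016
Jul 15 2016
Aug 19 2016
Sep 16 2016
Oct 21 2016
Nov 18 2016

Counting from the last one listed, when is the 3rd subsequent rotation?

Gaps: 28, 35, 28, 35, 28 days — a mix of 28 and 35. Every date is a Friday.
Each is the 3rd Friday of its month.
December 2016 — 3rd Friday is Dec 16 2016.
3rd Friday of January 2017: Jan 20 2017.
February 2017 — 3rd Friday is Feb 17 2017.

Feb 17 2017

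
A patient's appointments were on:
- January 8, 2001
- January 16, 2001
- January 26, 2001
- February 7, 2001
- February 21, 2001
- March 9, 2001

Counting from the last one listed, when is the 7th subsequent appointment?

August 24, 2001

Gaps: 8, 10, 12, 14, 16 days — each gap is 2 larger than the previous one.
Next gap: 18 days. March 9, 2001 + 18 days = March 27, 2001.
Next gap: 20 days. March 27, 2001 + 20 days = April 16, 2001.
Next gap: 22 days. April 16, 2001 + 22 days = May 8, 2001.
Next gap: 24 days. May 8, 2001 + 24 days = June 1, 2001.
Next gap: 26 days. June 1, 2001 + 26 days = June 27, 2001.
Next gap: 28 days. June 27, 2001 + 28 days = July 25, 2001.
Next gap: 30 days. July 25, 2001 + 30 days = August 24, 2001.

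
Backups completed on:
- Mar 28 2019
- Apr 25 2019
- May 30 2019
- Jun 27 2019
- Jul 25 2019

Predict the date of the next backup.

Every date is a Thursday; gaps 28, 35, 28, 28 days.
Each is the last Thursday of its month (at least one falls on the 29th or later, ruling out '4th Thursday').
August 2019 ends with Thursday Aug 29 2019.

Aug 29 2019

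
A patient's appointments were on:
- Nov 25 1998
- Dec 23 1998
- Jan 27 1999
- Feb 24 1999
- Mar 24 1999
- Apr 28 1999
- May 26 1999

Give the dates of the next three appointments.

These are Wednesdays at 28- or 35-day spacing (28, 35, 28, 28, 35, 28).
The pattern: 4th Wednesday of the month.
4th Wednesday of June 1999: Jun 23 1999.
4th Wednesday of July 1999: Jul 28 1999.
August 1999 — 4th Wednesday is Aug 25 1999.

Jun 23 1999, Jul 28 1999, Aug 25 1999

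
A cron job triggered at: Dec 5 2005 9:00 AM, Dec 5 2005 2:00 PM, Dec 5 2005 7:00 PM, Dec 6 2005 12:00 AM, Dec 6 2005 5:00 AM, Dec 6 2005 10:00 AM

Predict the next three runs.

The interval is a steady 5 hours (5, 5, 5, 5, 5).
Dec 6 2005 10:00 AM + 5 h = Dec 6 2005 3:00 PM.
Dec 6 2005 3:00 PM + 5 h = Dec 6 2005 8:00 PM.
Dec 6 2005 8:00 PM + 5 h = Dec 7 2005 1:00 AM.

Dec 6 2005 3:00 PM, Dec 6 2005 8:00 PM, Dec 7 2005 1:00 AM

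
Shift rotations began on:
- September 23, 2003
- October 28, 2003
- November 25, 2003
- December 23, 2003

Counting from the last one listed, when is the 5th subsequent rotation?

These are Tuesdays at 28- or 35-day spacing (35, 28, 28).
The pattern: 4th Tuesday of the month.
January 2004 — 4th Tuesday is January 27, 2004.
February 2004 — 4th Tuesday is February 24, 2004.
March 2004 — 4th Tuesday is March 23, 2004.
April 2004 — 4th Tuesday is April 27, 2004.
4th Tuesday of May 2004: May 25, 2004.

May 25, 2004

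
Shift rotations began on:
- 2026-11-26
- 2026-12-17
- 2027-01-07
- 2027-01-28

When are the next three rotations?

2027-02-18, 2027-03-11, 2027-04-01

Every event comes 21 days after the last (21, 21, 21).
2027-01-28 + 21 days = 2027-02-18.
2027-02-18 + 21 days = 2027-03-11.
2027-03-11 + 21 days = 2027-04-01.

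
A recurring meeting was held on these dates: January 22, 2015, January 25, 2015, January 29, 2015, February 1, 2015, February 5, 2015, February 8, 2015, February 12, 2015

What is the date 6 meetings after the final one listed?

Every event lands on a Thursday or Sunday (gaps cycle 3, 4, 3, 4, 3, 4).
So the schedule is: every Thursday and Sunday.
Next Sunday: February 15, 2015.
The following Thursday is February 19, 2015.
The following Sunday is February 22, 2015.
The following Thursday is February 26, 2015.
Next Sunday: March 1, 2015.
The following Thursday is March 5, 2015.

March 5, 2015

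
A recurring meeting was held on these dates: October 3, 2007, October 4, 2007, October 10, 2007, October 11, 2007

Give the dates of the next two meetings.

October 17, 2007; October 18, 2007

Every event lands on a Wednesday or Thursday (gaps cycle 1, 6, 1).
So the schedule is: every Wednesday and Thursday.
The following Wednesday is October 17, 2007.
The following Thursday is October 18, 2007.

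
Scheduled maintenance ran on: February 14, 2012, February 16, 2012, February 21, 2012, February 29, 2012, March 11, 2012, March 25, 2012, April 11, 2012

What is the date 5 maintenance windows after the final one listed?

Gaps: 2, 5, 8, 11, 14, 17 days — each gap is 3 larger than the previous one.
Next gap: 20 days. April 11, 2012 + 20 days = May 1, 2012.
Next gap: 23 days. May 1, 2012 + 23 days = May 24, 2012.
Next gap: 26 days. May 24, 2012 + 26 days = June 19, 2012.
Next gap: 29 days. June 19, 2012 + 29 days = July 18, 2012.
Next gap: 32 days. July 18, 2012 + 32 days = August 19, 2012.

August 19, 2012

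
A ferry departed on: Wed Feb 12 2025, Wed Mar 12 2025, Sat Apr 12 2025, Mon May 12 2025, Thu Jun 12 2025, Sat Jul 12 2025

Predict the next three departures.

Tue Aug 12 2025, Fri Sep 12 2025, Sun Oct 12 2025

Each date is the 12th; the gaps (28, 31, 30, 31, 30) track the month lengths.
The rule is the 12th of each month.
Next: August 2025 → Tue Aug 12 2025.
September 2025: Fri Sep 12 2025.
October 2025: Sun Oct 12 2025.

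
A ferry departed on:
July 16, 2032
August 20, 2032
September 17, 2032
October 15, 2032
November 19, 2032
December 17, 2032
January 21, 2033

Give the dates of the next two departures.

February 18, 2033; March 18, 2033

These are Fridays at 28- or 35-day spacing (35, 28, 28, 35, 28, 35).
The pattern: 3rd Friday of the month.
3rd Friday of February 2033: February 18, 2033.
3rd Friday of March 2033: March 18, 2033.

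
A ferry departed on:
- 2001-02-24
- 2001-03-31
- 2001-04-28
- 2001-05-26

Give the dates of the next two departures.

All Saturdays; the gaps (35, 28, 28) vary with month length.
This is the last Saturday of each month.
June 2001 ends with Saturday 2001-06-30.
July 2001 ends with Saturday 2001-07-28.

2001-06-30, 2001-07-28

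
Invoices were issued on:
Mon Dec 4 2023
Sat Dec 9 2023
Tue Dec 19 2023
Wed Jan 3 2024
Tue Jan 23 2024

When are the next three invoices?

The spacing grows by 5 each time: 5, 10, 15, 20 days.
Next gap: 25 days. Tue Jan 23 2024 + 25 days = Sat Feb 17 2024.
Next gap: 30 days. Sat Feb 17 2024 + 30 days = Mon Mar 18 2024.
Next gap: 35 days. Mon Mar 18 2024 + 35 days = Mon Apr 22 2024.

Sat Feb 17 2024, Mon Mar 18 2024, Mon Apr 22 2024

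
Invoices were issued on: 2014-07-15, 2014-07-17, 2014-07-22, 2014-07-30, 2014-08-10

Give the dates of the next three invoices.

2014-08-24, 2014-09-10, 2014-09-30

Intervals are 2, 5, 8, 11 days — an arithmetic progression with common difference 3.
Next gap: 14 days. 2014-08-10 + 14 days = 2014-08-24.
Next gap: 17 days. 2014-08-24 + 17 days = 2014-09-10.
Next gap: 20 days. 2014-09-10 + 20 days = 2014-09-30.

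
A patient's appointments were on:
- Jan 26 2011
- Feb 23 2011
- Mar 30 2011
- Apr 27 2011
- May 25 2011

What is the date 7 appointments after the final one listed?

Dec 28 2011

These are Wednesdays with 28, 35, 28, 28-day gaps.
Each is the final Wednesday of its month — Mar 30 2011 is past the 28th, so '4th Wednesday' doesn't fit.
Last Wednesday of June 2011: Jun 29 2011.
July 2011 ends with Wednesday Jul 27 2011.
Last Wednesday of August 2011: Aug 31 2011.
Last Wednesday of September 2011: Sep 28 2011.
Last Wednesday of October 2011: Oct 26 2011.
Last Wednesday of November 2011: Nov 30 2011.
Last Wednesday of December 2011: Dec 28 2011.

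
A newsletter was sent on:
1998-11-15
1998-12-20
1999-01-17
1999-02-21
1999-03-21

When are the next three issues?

1999-04-18, 1999-05-16, 1999-06-20

These are Sundays at 28- or 35-day spacing (35, 28, 35, 28).
The pattern: 3rd Sunday of the month.
3rd Sunday of April 1999: 1999-04-18.
May 1999 — 3rd Sunday is 1999-05-16.
June 1999 — 3rd Sunday is 1999-06-20.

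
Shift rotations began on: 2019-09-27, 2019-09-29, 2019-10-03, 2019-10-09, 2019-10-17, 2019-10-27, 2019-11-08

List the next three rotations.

Gaps: 2, 4, 6, 8, 10, 12 days — each gap is 2 larger than the previous one.
Next gap: 14 days. 2019-11-08 + 14 days = 2019-11-22.
Next gap: 16 days. 2019-11-22 + 16 days = 2019-12-08.
Next gap: 18 days. 2019-12-08 + 18 days = 2019-12-26.

2019-11-22, 2019-12-08, 2019-12-26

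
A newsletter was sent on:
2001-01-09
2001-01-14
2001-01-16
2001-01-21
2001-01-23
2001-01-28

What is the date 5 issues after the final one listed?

2001-02-13

Every event lands on a Tuesday or Sunday (gaps cycle 5, 2, 5, 2, 5).
So the schedule is: every Tuesday and Sunday.
The following Tuesday is 2001-01-30.
The following Sunday is 2001-02-04.
The following Tuesday is 2001-02-06.
The following Sunday is 2001-02-11.
The following Tuesday is 2001-02-13.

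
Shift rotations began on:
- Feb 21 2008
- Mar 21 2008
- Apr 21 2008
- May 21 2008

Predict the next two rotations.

Jun 21 2008, Jul 21 2008

The day-of-month is always 21 (29, 31, 30 days between events).
So this recurs on the 21st of each month.
Next: June 2008 → Jun 21 2008.
July 2008: Jul 21 2008.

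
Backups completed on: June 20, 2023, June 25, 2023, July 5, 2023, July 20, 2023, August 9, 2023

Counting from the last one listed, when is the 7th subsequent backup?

May 15, 2024

Intervals are 5, 10, 15, 20 days — an arithmetic progression with common difference 5.
Next gap: 25 days. August 9, 2023 + 25 days = September 3, 2023.
Next gap: 30 days. September 3, 2023 + 30 days = October 3, 2023.
Next gap: 35 days. October 3, 2023 + 35 days = November 7, 2023.
Next gap: 40 days. November 7, 2023 + 40 days = December 17, 2023.
Next gap: 45 days. December 17, 2023 + 45 days = January 31, 2024.
Next gap: 50 days. January 31, 2024 + 50 days = March 21, 2024.
Next gap: 55 days. March 21, 2024 + 55 days = May 15, 2024.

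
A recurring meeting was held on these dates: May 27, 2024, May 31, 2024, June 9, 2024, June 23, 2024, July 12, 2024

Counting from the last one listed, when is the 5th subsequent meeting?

Intervals are 4, 9, 14, 19 days — an arithmetic progression with common difference 5.
Next gap: 24 days. July 12, 2024 + 24 days = August 5, 2024.
Next gap: 29 days. August 5, 2024 + 29 days = September 3, 2024.
Next gap: 34 days. September 3, 2024 + 34 days = October 7, 2024.
Next gap: 39 days. October 7, 2024 + 39 days = November 15, 2024.
Next gap: 44 days. November 15, 2024 + 44 days = December 29, 2024.

December 29, 2024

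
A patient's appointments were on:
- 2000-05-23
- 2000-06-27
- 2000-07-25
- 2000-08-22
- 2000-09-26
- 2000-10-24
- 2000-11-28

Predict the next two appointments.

2000-12-26, 2001-01-23

All dates are Tuesdays, 35, 28, 28, 35, 28, 35 days apart.
Specifically, the 4th Tuesday of each month.
December 2000 — 4th Tuesday is 2000-12-26.
4th Tuesday of January 2001: 2001-01-23.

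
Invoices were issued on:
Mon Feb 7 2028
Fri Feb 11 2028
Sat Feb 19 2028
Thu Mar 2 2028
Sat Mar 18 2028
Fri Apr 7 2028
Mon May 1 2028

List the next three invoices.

The spacing grows by 4 each time: 4, 8, 12, 16, 20, 24 days.
Next gap: 28 days. Mon May 1 2028 + 28 days = Mon May 29 2028.
Next gap: 32 days. Mon May 29 2028 + 32 days = Fri Jun 30 2028.
Next gap: 36 days. Fri Jun 30 2028 + 36 days = Sat Aug 5 2028.

Mon May 29 2028, Fri Jun 30 2028, Sat Aug 5 2028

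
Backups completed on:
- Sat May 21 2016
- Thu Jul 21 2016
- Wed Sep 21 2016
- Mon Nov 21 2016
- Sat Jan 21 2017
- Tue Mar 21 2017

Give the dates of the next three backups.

Sun May 21 2017, Fri Jul 21 2017, Thu Sep 21 2017

Each date is the 21st; the gaps (61, 62, 61, 61, 59) track the month lengths.
The rule is the 21st of every 2 months.
May 2017: Sun May 21 2017.
July 2017: Fri Jul 21 2017.
Next: September 2017 → Thu Sep 21 2017.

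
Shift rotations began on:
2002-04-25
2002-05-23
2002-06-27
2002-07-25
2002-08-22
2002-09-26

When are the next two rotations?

2002-10-24, 2002-11-28

Gaps: 28, 35, 28, 28, 35 days — a mix of 28 and 35. Every date is a Thursday.
Each is the 4th Thursday of its month.
4th Thursday of October 2002: 2002-10-24.
November 2002 — 4th Thursday is 2002-11-28.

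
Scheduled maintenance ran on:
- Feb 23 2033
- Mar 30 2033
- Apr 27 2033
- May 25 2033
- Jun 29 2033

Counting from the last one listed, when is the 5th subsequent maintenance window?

These are Wednesdays with 35, 28, 28, 35-day gaps.
Each is the final Wednesday of its month — Mar 30 2033 is past the 28th, so '4th Wednesday' doesn't fit.
Last Wednesday of July 2033: Jul 27 2033.
Last Wednesday of August 2033: Aug 31 2033.
September 2033 ends with Wednesday Sep 28 2033.
Last Wednesday of October 2033: Oct 26 2033.
November 2033 ends with Wednesday Nov 30 2033.

Nov 30 2033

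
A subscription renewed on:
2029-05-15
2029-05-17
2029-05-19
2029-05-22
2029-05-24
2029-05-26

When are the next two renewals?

2029-05-29, 2029-05-31

Gaps: 2, 2, 3, 2, 2 days — not constant, but cyclic with period 3.
The events fall on every Tuesday, Thursday and Saturday.
Next Tuesday: 2029-05-29.
Next Thursday: 2029-05-31.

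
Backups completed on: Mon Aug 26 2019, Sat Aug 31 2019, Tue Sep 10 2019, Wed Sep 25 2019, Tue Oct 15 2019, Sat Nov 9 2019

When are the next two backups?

Mon Dec 9 2019, Mon Jan 13 2020

The spacing grows by 5 each time: 5, 10, 15, 20, 25 days.
Next gap: 30 days. Sat Nov 9 2019 + 30 days = Mon Dec 9 2019.
Next gap: 35 days. Mon Dec 9 2019 + 35 days = Mon Jan 13 2020.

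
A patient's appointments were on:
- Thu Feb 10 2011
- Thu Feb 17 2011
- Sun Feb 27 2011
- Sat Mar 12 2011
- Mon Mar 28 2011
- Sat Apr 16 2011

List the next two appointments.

Sun May 8 2011, Thu Jun 2 2011

Gaps: 7, 10, 13, 16, 19 days — each gap is 3 larger than the previous one.
Next gap: 22 days. Sat Apr 16 2011 + 22 days = Sun May 8 2011.
Next gap: 25 days. Sun May 8 2011 + 25 days = Thu Jun 2 2011.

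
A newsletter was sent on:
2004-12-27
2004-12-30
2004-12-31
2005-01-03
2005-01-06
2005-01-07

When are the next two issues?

The gap pattern 3, 1, 3, 3, 1 repeats every 3 events.
These are the Mondays, Thursdays and Fridays of each week.
The following Monday is 2005-01-10.
Next Thursday: 2005-01-13.

2005-01-10, 2005-01-13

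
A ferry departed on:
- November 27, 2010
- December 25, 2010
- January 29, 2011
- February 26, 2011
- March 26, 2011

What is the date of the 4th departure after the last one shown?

All Saturdays; the gaps (28, 35, 28, 28) vary with month length.
This is the last Saturday of each month.
Last Saturday of April 2011: April 30, 2011.
Last Saturday of May 2011: May 28, 2011.
June 2011 ends with Saturday June 25, 2011.
Last Saturday of July 2011: July 30, 2011.

July 30, 2011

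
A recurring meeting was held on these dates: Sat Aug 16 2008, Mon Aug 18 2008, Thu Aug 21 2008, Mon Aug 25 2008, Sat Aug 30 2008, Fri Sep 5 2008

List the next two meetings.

Intervals are 2, 3, 4, 5, 6 days — an arithmetic progression with common difference 1.
Next gap: 7 days. Fri Sep 5 2008 + 7 days = Fri Sep 12 2008.
Next gap: 8 days. Fri Sep 12 2008 + 8 days = Sat Sep 20 2008.

Fri Sep 12 2008, Sat Sep 20 2008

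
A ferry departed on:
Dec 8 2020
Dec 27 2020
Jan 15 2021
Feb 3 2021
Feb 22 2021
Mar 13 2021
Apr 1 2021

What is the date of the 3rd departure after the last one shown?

Every event comes 19 days after the last (19, 19, 19, 19, 19, 19).
Apr 1 2021 + 19 days = Apr 20 2021.
Apr 20 2021 + 19 days = May 9 2021.
May 9 2021 + 19 days = May 28 2021.

May 28 2021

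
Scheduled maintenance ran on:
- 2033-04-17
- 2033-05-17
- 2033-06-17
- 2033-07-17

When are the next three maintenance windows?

2033-08-17, 2033-09-17, 2033-10-17

The day-of-month is always 17 (30, 31, 30 days between events).
So this recurs on the 17th of each month.
Next: August 2033 → 2033-08-17.
Next: September 2033 → 2033-09-17.
October 2033: 2033-10-17.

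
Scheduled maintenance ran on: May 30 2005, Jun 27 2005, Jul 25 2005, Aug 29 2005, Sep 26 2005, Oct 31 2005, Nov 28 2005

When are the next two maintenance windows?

Dec 26 2005, Jan 30 2006

Every date is a Monday; gaps 28, 28, 35, 28, 35, 28 days.
Each is the last Monday of its month (at least one falls on the 29th or later, ruling out '4th Monday').
December 2005 ends with Monday Dec 26 2005.
January 2006 ends with Monday Jan 30 2006.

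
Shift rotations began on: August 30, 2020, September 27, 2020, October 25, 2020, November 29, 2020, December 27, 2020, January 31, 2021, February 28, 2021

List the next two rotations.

March 28, 2021; April 25, 2021

Every date is a Sunday; gaps 28, 28, 35, 28, 35, 28 days.
Each is the last Sunday of its month (at least one falls on the 29th or later, ruling out '4th Sunday').
Last Sunday of March 2021: March 28, 2021.
Last Sunday of April 2021: April 25, 2021.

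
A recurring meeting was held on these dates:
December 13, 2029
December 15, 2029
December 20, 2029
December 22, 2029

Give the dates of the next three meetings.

December 27, 2029; December 29, 2029; January 3, 2030

The gap pattern 2, 5, 2 repeats every 2 events.
These are the Thursdays and Saturdays of each week.
The following Thursday is December 27, 2029.
The following Saturday is December 29, 2029.
Next Thursday: January 3, 2030.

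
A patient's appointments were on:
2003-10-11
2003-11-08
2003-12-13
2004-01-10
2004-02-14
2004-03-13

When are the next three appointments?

2004-04-10, 2004-05-08, 2004-06-12

Gaps: 28, 35, 28, 35, 28 days — a mix of 28 and 35. Every date is a Saturday.
Each is the 2nd Saturday of its month.
April 2004 — 2nd Saturday is 2004-04-10.
May 2004 — 2nd Saturday is 2004-05-08.
2nd Saturday of June 2004: 2004-06-12.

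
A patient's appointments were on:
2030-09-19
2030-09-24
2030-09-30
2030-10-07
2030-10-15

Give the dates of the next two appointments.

2030-10-24, 2030-11-03

Intervals are 5, 6, 7, 8 days — an arithmetic progression with common difference 1.
Next gap: 9 days. 2030-10-15 + 9 days = 2030-10-24.
Next gap: 10 days. 2030-10-24 + 10 days = 2030-11-03.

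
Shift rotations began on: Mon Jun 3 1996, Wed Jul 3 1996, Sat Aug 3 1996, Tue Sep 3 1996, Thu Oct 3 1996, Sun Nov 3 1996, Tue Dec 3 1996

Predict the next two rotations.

Gaps: 30, 31, 31, 30, 31, 30 days — not constant. Every event is on the 3rd of the month.
Pattern: the 3rd of each month.
Next: January 1997 → Fri Jan 3 1997.
Next: February 1997 → Mon Feb 3 1997.

Fri Jan 3 1997, Mon Feb 3 1997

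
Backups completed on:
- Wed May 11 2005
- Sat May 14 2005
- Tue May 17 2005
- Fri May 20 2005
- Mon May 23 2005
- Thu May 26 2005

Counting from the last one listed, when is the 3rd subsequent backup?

Every event comes 3 days after the last (3, 3, 3, 3, 3).
Thu May 26 2005 + 3 days = Sun May 29 2005.
Sun May 29 2005 + 3 days = Wed Jun 1 2005.
Wed Jun 1 2005 + 3 days = Sat Jun 4 2005.

Sat Jun 4 2005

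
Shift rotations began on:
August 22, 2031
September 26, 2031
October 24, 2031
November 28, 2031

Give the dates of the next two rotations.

All dates are Fridays, 35, 28, 35 days apart.
Specifically, the 4th Friday of each month.
4th Friday of December 2031: December 26, 2031.
January 2032 — 4th Friday is January 23, 2032.

December 26, 2031; January 23, 2032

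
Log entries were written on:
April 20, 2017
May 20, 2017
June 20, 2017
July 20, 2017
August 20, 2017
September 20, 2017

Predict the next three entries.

October 20, 2017; November 20, 2017; December 20, 2017

The day-of-month is always 20 (30, 31, 30, 31, 31 days between events).
So this recurs on the 20th of each month.
Next: October 2017 → October 20, 2017.
Next: November 2017 → November 20, 2017.
Next: December 2017 → December 20, 2017.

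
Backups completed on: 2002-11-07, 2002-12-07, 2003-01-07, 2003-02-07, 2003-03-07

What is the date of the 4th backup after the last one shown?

2003-07-07

Gaps: 30, 31, 31, 28 days — not constant. Every event is on the 7th of the month.
Pattern: the 7th of each month.
Next: April 2003 → 2003-04-07.
Next: May 2003 → 2003-05-07.
Next: June 2003 → 2003-06-07.
Next: July 2003 → 2003-07-07.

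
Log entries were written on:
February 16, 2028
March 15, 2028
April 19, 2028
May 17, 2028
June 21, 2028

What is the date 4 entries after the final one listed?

October 18, 2028

Gaps: 28, 35, 28, 35 days — a mix of 28 and 35. Every date is a Wednesday.
Each is the 3rd Wednesday of its month.
July 2028 — 3rd Wednesday is July 19, 2028.
3rd Wednesday of August 2028: August 16, 2028.
September 2028 — 3rd Wednesday is September 20, 2028.
October 2028 — 3rd Wednesday is October 18, 2028.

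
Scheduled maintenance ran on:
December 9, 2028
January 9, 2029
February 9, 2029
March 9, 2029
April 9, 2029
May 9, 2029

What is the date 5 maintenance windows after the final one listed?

Gaps: 31, 31, 28, 31, 30 days — not constant. Every event is on the 9th of the month.
Pattern: the 9th of each month.
June 2029: June 9, 2029.
Next: July 2029 → July 9, 2029.
Next: August 2029 → August 9, 2029.
Next: September 2029 → September 9, 2029.
Next: October 2029 → October 9, 2029.

October 9, 2029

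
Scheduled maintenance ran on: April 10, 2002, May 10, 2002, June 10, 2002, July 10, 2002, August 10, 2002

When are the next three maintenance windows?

September 10, 2002; October 10, 2002; November 10, 2002

Each date is the 10th; the gaps (30, 31, 30, 31) track the month lengths.
The rule is the 10th of each month.
September 2002: September 10, 2002.
Next: October 2002 → October 10, 2002.
Next: November 2002 → November 10, 2002.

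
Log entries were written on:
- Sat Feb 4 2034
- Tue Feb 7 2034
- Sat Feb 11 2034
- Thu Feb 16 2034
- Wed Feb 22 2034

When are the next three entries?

Wed Mar 1 2034, Thu Mar 9 2034, Sat Mar 18 2034

Intervals are 3, 4, 5, 6 days — an arithmetic progression with common difference 1.
Next gap: 7 days. Wed Feb 22 2034 + 7 days = Wed Mar 1 2034.
Next gap: 8 days. Wed Mar 1 2034 + 8 days = Thu Mar 9 2034.
Next gap: 9 days. Thu Mar 9 2034 + 9 days = Sat Mar 18 2034.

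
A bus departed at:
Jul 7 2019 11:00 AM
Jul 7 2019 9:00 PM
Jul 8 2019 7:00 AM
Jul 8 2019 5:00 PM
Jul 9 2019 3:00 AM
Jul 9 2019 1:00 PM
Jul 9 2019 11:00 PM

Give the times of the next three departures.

Jul 10 2019 9:00 AM, Jul 10 2019 7:00 PM, Jul 11 2019 5:00 AM

The interval is a steady 10 hours (10, 10, 10, 10, 10, 10).
Jul 9 2019 11:00 PM + 10 h = Jul 10 2019 9:00 AM.
Jul 10 2019 9:00 AM + 10 h = Jul 10 2019 7:00 PM.
Jul 10 2019 7:00 PM + 10 h = Jul 11 2019 5:00 AM.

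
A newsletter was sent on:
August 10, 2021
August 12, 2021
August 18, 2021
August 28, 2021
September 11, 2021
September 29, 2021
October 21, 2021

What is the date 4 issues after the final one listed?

The spacing grows by 4 each time: 2, 6, 10, 14, 18, 22 days.
Next gap: 26 days. October 21, 2021 + 26 days = November 16, 2021.
Next gap: 30 days. November 16, 2021 + 30 days = December 16, 2021.
Next gap: 34 days. December 16, 2021 + 34 days = January 19, 2022.
Next gap: 38 days. January 19, 2022 + 38 days = February 26, 2022.

February 26, 2022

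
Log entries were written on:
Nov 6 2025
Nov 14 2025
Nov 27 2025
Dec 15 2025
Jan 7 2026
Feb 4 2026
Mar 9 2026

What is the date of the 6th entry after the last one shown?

Intervals are 8, 13, 18, 23, 28, 33 days — an arithmetic progression with common difference 5.
Next gap: 38 days. Mar 9 2026 + 38 days = Apr 16 2026.
Next gap: 43 days. Apr 16 2026 + 43 days = May 29 2026.
Next gap: 48 days. May 29 2026 + 48 days = Jul 16 2026.
Next gap: 53 days. Jul 16 2026 + 53 days = Sep 7 2026.
Next gap: 58 days. Sep 7 2026 + 58 days = Nov 4 2026.
Next gap: 63 days. Nov 4 2026 + 63 days = Jan 6 2027.

Jan 6 2027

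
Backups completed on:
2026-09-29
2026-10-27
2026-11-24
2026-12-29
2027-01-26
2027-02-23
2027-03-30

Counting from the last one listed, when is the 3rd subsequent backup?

All Tuesdays; the gaps (28, 28, 35, 28, 28, 35) vary with month length.
This is the last Tuesday of each month.
April 2027 ends with Tuesday 2027-04-27.
May 2027 ends with Tuesday 2027-05-25.
June 2027 ends with Tuesday 2027-06-29.

2027-06-29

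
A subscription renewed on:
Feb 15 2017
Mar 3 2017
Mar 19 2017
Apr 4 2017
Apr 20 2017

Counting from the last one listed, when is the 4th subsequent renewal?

Jun 23 2017

The spacing is 16, 16, 16, 16 days — always 16 days.
Apr 20 2017 + 16 days = May 6 2017.
May 6 2017 + 16 days = May 22 2017.
May 22 2017 + 16 days = Jun 7 2017.
Jun 7 2017 + 16 days = Jun 23 2017.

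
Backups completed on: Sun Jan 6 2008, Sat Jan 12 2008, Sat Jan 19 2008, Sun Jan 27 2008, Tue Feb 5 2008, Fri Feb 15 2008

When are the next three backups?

Gaps: 6, 7, 8, 9, 10 days — each gap is 1 larger than the previous one.
Next gap: 11 days. Fri Feb 15 2008 + 11 days = Tue Feb 26 2008.
Next gap: 12 days. Tue Feb 26 2008 + 12 days = Sun Mar 9 2008.
Next gap: 13 days. Sun Mar 9 2008 + 13 days = Sat Mar 22 2008.

Tue Feb 26 2008, Sun Mar 9 2008, Sat Mar 22 2008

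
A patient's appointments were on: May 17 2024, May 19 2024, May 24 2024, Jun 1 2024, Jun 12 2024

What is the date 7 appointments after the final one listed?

Gaps: 2, 5, 8, 11 days — each gap is 3 larger than the previous one.
Next gap: 14 days. Jun 12 2024 + 14 days = Jun 26 2024.
Next gap: 17 days. Jun 26 2024 + 17 days = Jul 13 2024.
Next gap: 20 days. Jul 13 2024 + 20 days = Aug 2 2024.
Next gap: 23 days. Aug 2 2024 + 23 days = Aug 25 2024.
Next gap: 26 days. Aug 25 2024 + 26 days = Sep 20 2024.
Next gap: 29 days. Sep 20 2024 + 29 days = Oct 19 2024.
Next gap: 32 days. Oct 19 2024 + 32 days = Nov 20 2024.

Nov 20 2024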